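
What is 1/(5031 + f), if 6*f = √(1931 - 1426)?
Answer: 181116/911194091 - 6*√505/911194091 ≈ 0.00019862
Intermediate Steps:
f = √505/6 (f = √(1931 - 1426)/6 = √505/6 ≈ 3.7454)
1/(5031 + f) = 1/(5031 + √505/6)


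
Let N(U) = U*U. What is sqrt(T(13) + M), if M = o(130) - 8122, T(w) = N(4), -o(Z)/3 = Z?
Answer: 12*I*sqrt(59) ≈ 92.174*I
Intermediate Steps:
o(Z) = -3*Z
N(U) = U**2
T(w) = 16 (T(w) = 4**2 = 16)
M = -8512 (M = -3*130 - 8122 = -390 - 8122 = -8512)
sqrt(T(13) + M) = sqrt(16 - 8512) = sqrt(-8496) = 12*I*sqrt(59)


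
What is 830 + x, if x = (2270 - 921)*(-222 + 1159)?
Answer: 1264843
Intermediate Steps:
x = 1264013 (x = 1349*937 = 1264013)
830 + x = 830 + 1264013 = 1264843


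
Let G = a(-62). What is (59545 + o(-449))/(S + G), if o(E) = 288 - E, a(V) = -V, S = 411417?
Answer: 60282/411479 ≈ 0.14650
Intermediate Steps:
G = 62 (G = -1*(-62) = 62)
(59545 + o(-449))/(S + G) = (59545 + (288 - 1*(-449)))/(411417 + 62) = (59545 + (288 + 449))/411479 = (59545 + 737)*(1/411479) = 60282*(1/411479) = 60282/411479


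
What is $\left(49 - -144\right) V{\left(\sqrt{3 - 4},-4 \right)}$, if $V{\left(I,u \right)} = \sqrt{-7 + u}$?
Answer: $193 i \sqrt{11} \approx 640.11 i$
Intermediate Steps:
$\left(49 - -144\right) V{\left(\sqrt{3 - 4},-4 \right)} = \left(49 - -144\right) \sqrt{-7 - 4} = \left(49 + 144\right) \sqrt{-11} = 193 i \sqrt{11}$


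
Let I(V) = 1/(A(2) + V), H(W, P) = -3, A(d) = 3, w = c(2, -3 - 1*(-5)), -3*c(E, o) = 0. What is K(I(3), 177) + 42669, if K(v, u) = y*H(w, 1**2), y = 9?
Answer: 42642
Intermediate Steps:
c(E, o) = 0 (c(E, o) = -1/3*0 = 0)
w = 0
I(V) = 1/(3 + V)
K(v, u) = -27 (K(v, u) = 9*(-3) = -27)
K(I(3), 177) + 42669 = -27 + 42669 = 42642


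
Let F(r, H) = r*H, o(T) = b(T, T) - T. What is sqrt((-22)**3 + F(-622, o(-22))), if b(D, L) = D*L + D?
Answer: 44*I*sqrt(161) ≈ 558.3*I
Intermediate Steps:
b(D, L) = D + D*L
o(T) = -T + T*(1 + T) (o(T) = T*(1 + T) - T = -T + T*(1 + T))
F(r, H) = H*r
sqrt((-22)**3 + F(-622, o(-22))) = sqrt((-22)**3 + (-22)**2*(-622)) = sqrt(-10648 + 484*(-622)) = sqrt(-10648 - 301048) = sqrt(-311696) = 44*I*sqrt(161)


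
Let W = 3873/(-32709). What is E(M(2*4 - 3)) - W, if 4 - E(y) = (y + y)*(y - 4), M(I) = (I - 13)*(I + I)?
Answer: -146491417/10903 ≈ -13436.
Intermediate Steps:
W = -1291/10903 (W = 3873*(-1/32709) = -1291/10903 ≈ -0.11841)
M(I) = 2*I*(-13 + I) (M(I) = (-13 + I)*(2*I) = 2*I*(-13 + I))
E(y) = 4 - 2*y*(-4 + y) (E(y) = 4 - (y + y)*(y - 4) = 4 - 2*y*(-4 + y))
E(M(2*4 - 3)) - W = (4 - 2*4*(-13 + (2*4 - 3))²*(2*4 - 3)² + 8*(2*(2*4 - 3)*(-13 + (2*4 - 3)))) - 1*(-1291/10903) = (4 - 2*4*(-13 + (8 - 3))²*(8 - 3)² + 8*(2*(8 - 3)*(-13 + (8 - 3)))) + 1291/10903 = (4 - 2*100*(-13 + 5)² + 8*(2*5*(-13 + 5))) + 1291/10903 = (4 - 2*(2*5*(-8))² + 8*(2*5*(-8))) + 1291/10903 = (4 - 2*(-80)² + 8*(-80)) + 1291/10903 = (4 - 2*6400 - 640) + 1291/10903 = (4 - 12800 - 640) + 1291/10903 = -13436 + 1291/10903 = -146491417/10903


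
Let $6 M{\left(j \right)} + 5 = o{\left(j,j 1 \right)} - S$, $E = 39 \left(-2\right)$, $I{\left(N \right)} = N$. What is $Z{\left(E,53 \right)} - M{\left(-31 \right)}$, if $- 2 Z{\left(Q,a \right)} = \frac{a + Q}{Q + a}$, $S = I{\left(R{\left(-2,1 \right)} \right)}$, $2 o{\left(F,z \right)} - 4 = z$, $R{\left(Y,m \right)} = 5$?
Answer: $\frac{41}{12} \approx 3.4167$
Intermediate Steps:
$o{\left(F,z \right)} = 2 + \frac{z}{2}$
$E = -78$
$S = 5$
$Z{\left(Q,a \right)} = - \frac{1}{2}$ ($Z{\left(Q,a \right)} = - \frac{\left(a + Q\right) \frac{1}{Q + a}}{2} = - \frac{\left(Q + a\right) \frac{1}{Q + a}}{2} = \left(- \frac{1}{2}\right) 1 = - \frac{1}{2}$)
$M{\left(j \right)} = - \frac{4}{3} + \frac{j}{12}$ ($M{\left(j \right)} = - \frac{5}{6} + \frac{\left(2 + \frac{j 1}{2}\right) - 5}{6} = - \frac{5}{6} + \frac{\left(2 + \frac{j}{2}\right) - 5}{6} = - \frac{5}{6} + \frac{-3 + \frac{j}{2}}{6} = - \frac{5}{6} + \left(- \frac{1}{2} + \frac{j}{12}\right) = - \frac{4}{3} + \frac{j}{12}$)
$Z{\left(E,53 \right)} - M{\left(-31 \right)} = - \frac{1}{2} - \left(- \frac{4}{3} + \frac{1}{12} \left(-31\right)\right) = - \frac{1}{2} - \left(- \frac{4}{3} - \frac{31}{12}\right) = - \frac{1}{2} - - \frac{47}{12} = - \frac{1}{2} + \frac{47}{12} = \frac{41}{12}$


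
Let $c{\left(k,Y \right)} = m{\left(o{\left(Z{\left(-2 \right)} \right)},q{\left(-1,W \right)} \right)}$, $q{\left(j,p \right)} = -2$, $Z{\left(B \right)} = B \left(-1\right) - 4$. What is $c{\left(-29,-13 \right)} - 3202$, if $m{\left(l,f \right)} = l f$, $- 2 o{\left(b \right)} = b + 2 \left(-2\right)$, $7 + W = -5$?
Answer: $-3208$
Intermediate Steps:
$W = -12$ ($W = -7 - 5 = -12$)
$Z{\left(B \right)} = -4 - B$ ($Z{\left(B \right)} = - B - 4 = -4 - B$)
$o{\left(b \right)} = 2 - \frac{b}{2}$ ($o{\left(b \right)} = - \frac{b + 2 \left(-2\right)}{2} = - \frac{b - 4}{2} = - \frac{-4 + b}{2} = 2 - \frac{b}{2}$)
$m{\left(l,f \right)} = f l$
$c{\left(k,Y \right)} = -6$ ($c{\left(k,Y \right)} = - 2 \left(2 - \frac{-4 - -2}{2}\right) = - 2 \left(2 - \frac{-4 + 2}{2}\right) = - 2 \left(2 - -1\right) = - 2 \left(2 + 1\right) = \left(-2\right) 3 = -6$)
$c{\left(-29,-13 \right)} - 3202 = -6 - 3202 = -3208$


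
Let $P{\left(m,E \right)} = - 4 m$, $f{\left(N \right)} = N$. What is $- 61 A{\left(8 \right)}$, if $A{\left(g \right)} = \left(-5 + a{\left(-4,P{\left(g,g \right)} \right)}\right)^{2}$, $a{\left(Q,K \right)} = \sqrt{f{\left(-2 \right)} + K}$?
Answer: $549 + 610 i \sqrt{34} \approx 549.0 + 3556.9 i$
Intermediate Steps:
$a{\left(Q,K \right)} = \sqrt{-2 + K}$
$A{\left(g \right)} = \left(-5 + \sqrt{-2 - 4 g}\right)^{2}$
$- 61 A{\left(8 \right)} = - 61 \left(-5 + \sqrt{2} \sqrt{-1 - 16}\right)^{2} = - 61 \left(-5 + \sqrt{2} \sqrt{-17}\right)^{2} = - 61 \left(-5 + \sqrt{2} i \sqrt{17}\right)^{2} = - 61 \left(-5 + i \sqrt{34}\right)^{2}$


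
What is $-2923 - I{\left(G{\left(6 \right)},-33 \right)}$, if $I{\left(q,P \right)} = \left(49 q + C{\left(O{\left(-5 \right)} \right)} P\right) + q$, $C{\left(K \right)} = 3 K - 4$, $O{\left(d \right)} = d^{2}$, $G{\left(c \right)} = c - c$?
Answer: $-580$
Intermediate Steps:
$G{\left(c \right)} = 0$
$C{\left(K \right)} = -4 + 3 K$
$I{\left(q,P \right)} = 50 q + 71 P$ ($I{\left(q,P \right)} = \left(49 q + \left(-4 + 3 \left(-5\right)^{2}\right) P\right) + q = \left(49 q + \left(-4 + 3 \cdot 25\right) P\right) + q = \left(49 q + \left(-4 + 75\right) P\right) + q = \left(49 q + 71 P\right) + q = 50 q + 71 P$)
$-2923 - I{\left(G{\left(6 \right)},-33 \right)} = -2923 - \left(50 \cdot 0 + 71 \left(-33\right)\right) = -2923 - \left(0 - 2343\right) = -2923 - -2343 = -2923 + 2343 = -580$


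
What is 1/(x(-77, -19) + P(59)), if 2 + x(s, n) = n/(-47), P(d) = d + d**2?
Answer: 47/166305 ≈ 0.00028261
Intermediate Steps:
x(s, n) = -2 - n/47 (x(s, n) = -2 + n/(-47) = -2 + n*(-1/47) = -2 - n/47)
1/(x(-77, -19) + P(59)) = 1/((-2 - 1/47*(-19)) + 59*(1 + 59)) = 1/((-2 + 19/47) + 59*60) = 1/(-75/47 + 3540) = 1/(166305/47) = 47/166305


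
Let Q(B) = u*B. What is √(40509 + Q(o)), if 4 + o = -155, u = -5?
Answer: 2*√10326 ≈ 203.23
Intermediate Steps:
o = -159 (o = -4 - 155 = -159)
Q(B) = -5*B
√(40509 + Q(o)) = √(40509 - 5*(-159)) = √(40509 + 795) = √41304 = 2*√10326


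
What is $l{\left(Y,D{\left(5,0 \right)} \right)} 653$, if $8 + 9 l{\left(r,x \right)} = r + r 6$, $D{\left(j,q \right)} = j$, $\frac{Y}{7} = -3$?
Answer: $- \frac{101215}{9} \approx -11246.0$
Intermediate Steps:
$Y = -21$ ($Y = 7 \left(-3\right) = -21$)
$l{\left(r,x \right)} = - \frac{8}{9} + \frac{7 r}{9}$ ($l{\left(r,x \right)} = - \frac{8}{9} + \frac{r + r 6}{9} = - \frac{8}{9} + \frac{r + 6 r}{9} = - \frac{8}{9} + \frac{7 r}{9}$)
$l{\left(Y,D{\left(5,0 \right)} \right)} 653 = \left(- \frac{8}{9} + \frac{7}{9} \left(-21\right)\right) 653 = \left(- \frac{8}{9} - \frac{49}{3}\right) 653 = \left(- \frac{155}{9}\right) 653 = - \frac{101215}{9}$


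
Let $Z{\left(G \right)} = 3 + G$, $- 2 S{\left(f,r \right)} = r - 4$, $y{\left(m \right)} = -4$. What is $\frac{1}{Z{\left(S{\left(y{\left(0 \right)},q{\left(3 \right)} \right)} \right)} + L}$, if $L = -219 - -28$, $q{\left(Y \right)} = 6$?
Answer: $- \frac{1}{189} \approx -0.005291$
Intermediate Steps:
$S{\left(f,r \right)} = 2 - \frac{r}{2}$ ($S{\left(f,r \right)} = - \frac{r - 4}{2} = - \frac{-4 + r}{2} = 2 - \frac{r}{2}$)
$L = -191$ ($L = -219 + 28 = -191$)
$\frac{1}{Z{\left(S{\left(y{\left(0 \right)},q{\left(3 \right)} \right)} \right)} + L} = \frac{1}{\left(3 + \left(2 - 3\right)\right) - 191} = \frac{1}{\left(3 - 1\right) - 191} = \frac{1}{2 - 191} = \frac{1}{-189} = - \frac{1}{189}$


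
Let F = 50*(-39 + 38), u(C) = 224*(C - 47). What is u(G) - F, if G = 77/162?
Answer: -840094/81 ≈ -10372.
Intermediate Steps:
G = 77/162 (G = 77*(1/162) = 77/162 ≈ 0.47531)
u(C) = -10528 + 224*C (u(C) = 224*(-47 + C) = -10528 + 224*C)
F = -50 (F = 50*(-1) = -50)
u(G) - F = (-10528 + 224*(77/162)) - 1*(-50) = (-10528 + 8624/81) + 50 = -844144/81 + 50 = -840094/81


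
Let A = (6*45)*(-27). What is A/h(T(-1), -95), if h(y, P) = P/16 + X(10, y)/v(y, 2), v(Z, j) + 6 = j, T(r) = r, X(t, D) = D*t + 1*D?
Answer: 38880/17 ≈ 2287.1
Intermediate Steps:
X(t, D) = D + D*t (X(t, D) = D*t + D = D + D*t)
A = -7290 (A = 270*(-27) = -7290)
v(Z, j) = -6 + j
h(y, P) = -11*y/4 + P/16 (h(y, P) = P/16 + (y*(1 + 10))/(-6 + 2) = P*(1/16) + (y*11)/(-4) = P/16 + (11*y)*(-¼) = P/16 - 11*y/4 = -11*y/4 + P/16)
A/h(T(-1), -95) = -7290/(-11/4*(-1) + (1/16)*(-95)) = -7290/(11/4 - 95/16) = -7290/(-51/16) = -7290*(-16/51) = 38880/17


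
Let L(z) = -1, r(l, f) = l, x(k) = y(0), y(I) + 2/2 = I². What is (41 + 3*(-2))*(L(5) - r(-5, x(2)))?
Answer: 140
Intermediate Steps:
y(I) = -1 + I²
x(k) = -1 (x(k) = -1 + 0² = -1 + 0 = -1)
(41 + 3*(-2))*(L(5) - r(-5, x(2))) = (41 + 3*(-2))*(-1 - 1*(-5)) = (41 - 6)*(-1 + 5) = 35*4 = 140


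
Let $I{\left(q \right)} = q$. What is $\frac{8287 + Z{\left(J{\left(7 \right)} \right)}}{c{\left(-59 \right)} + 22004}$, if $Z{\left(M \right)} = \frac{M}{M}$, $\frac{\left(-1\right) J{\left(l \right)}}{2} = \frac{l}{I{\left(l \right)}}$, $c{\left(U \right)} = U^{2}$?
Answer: $\frac{8288}{25485} \approx 0.32521$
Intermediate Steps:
$J{\left(l \right)} = -2$ ($J{\left(l \right)} = - 2 \frac{l}{l} = \left(-2\right) 1 = -2$)
$Z{\left(M \right)} = 1$
$\frac{8287 + Z{\left(J{\left(7 \right)} \right)}}{c{\left(-59 \right)} + 22004} = \frac{8287 + 1}{\left(-59\right)^{2} + 22004} = \frac{8288}{3481 + 22004} = \frac{8288}{25485}$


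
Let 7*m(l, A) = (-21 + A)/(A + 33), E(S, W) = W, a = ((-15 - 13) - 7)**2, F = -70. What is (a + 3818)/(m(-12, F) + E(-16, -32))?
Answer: -186591/1171 ≈ -159.34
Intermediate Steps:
a = 1225 (a = (-28 - 7)**2 = (-35)**2 = 1225)
m(l, A) = (-21 + A)/(7*(33 + A)) (m(l, A) = ((-21 + A)/(A + 33))/7 = ((-21 + A)/(33 + A))/7 = (-21 + A)/(7*(33 + A)))
(a + 3818)/(m(-12, F) + E(-16, -32)) = (1225 + 3818)/((-21 - 70)/(7*(33 - 70)) - 32) = 5043/((1/7)*(-91)/(-37) - 32) = 5043/((1/7)*(-1/37)*(-91) - 32) = 5043/(13/37 - 32) = 5043/(-1171/37) = 5043*(-37/1171) = -186591/1171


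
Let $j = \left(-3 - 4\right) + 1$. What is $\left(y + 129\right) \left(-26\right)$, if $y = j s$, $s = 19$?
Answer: $-390$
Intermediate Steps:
$j = -6$ ($j = -7 + 1 = -6$)
$y = -114$ ($y = \left(-6\right) 19 = -114$)
$\left(y + 129\right) \left(-26\right) = \left(-114 + 129\right) \left(-26\right) = 15 \left(-26\right) = -390$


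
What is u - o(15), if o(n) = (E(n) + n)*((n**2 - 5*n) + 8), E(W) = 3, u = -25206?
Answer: -28050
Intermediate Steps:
o(n) = (3 + n)*(8 + n**2 - 5*n) (o(n) = (3 + n)*((n**2 - 5*n) + 8) = (3 + n)*(8 + n**2 - 5*n))
u - o(15) = -25206 - (24 + 15**3 - 7*15 - 2*15**2) = -25206 - (24 + 3375 - 105 - 2*225) = -25206 - (24 + 3375 - 105 - 450) = -25206 - 1*2844 = -25206 - 2844 = -28050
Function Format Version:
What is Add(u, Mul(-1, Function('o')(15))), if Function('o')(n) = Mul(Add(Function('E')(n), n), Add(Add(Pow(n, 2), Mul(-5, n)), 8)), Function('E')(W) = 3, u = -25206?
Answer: -28050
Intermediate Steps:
Function('o')(n) = Mul(Add(3, n), Add(8, Pow(n, 2), Mul(-5, n))) (Function('o')(n) = Mul(Add(3, n), Add(Add(Pow(n, 2), Mul(-5, n)), 8)) = Mul(Add(3, n), Add(8, Pow(n, 2), Mul(-5, n))))
Add(u, Mul(-1, Function('o')(15))) = Add(-25206, Mul(-1, Add(24, Pow(15, 3), Mul(-7, 15), Mul(-2, Pow(15, 2))))) = Add(-25206, Mul(-1, Add(24, 3375, -105, Mul(-2, 225)))) = Add(-25206, Mul(-1, Add(24, 3375, -105, -450))) = Add(-25206, Mul(-1, 2844)) = Add(-25206, -2844) = -28050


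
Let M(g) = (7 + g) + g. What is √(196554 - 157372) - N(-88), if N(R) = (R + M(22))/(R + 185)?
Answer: 37/97 + √39182 ≈ 198.33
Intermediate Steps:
M(g) = 7 + 2*g
N(R) = (51 + R)/(185 + R) (N(R) = (R + (7 + 2*22))/(R + 185) = (R + (7 + 44))/(185 + R) = (R + 51)/(185 + R) = (51 + R)/(185 + R))
√(196554 - 157372) - N(-88) = √(196554 - 157372) - (51 - 88)/(185 - 88) = √39182 - (-37)/97 = √39182 - 1*(-37/97) = √39182 + 37/97 = 37/97 + √39182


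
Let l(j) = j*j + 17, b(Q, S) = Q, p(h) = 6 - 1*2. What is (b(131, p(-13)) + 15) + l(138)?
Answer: 19207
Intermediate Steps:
p(h) = 4 (p(h) = 6 - 2 = 4)
l(j) = 17 + j**2 (l(j) = j**2 + 17 = 17 + j**2)
(b(131, p(-13)) + 15) + l(138) = (131 + 15) + (17 + 138**2) = 146 + (17 + 19044) = 146 + 19061 = 19207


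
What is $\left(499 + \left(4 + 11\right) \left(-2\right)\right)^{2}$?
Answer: $219961$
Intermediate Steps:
$\left(499 + \left(4 + 11\right) \left(-2\right)\right)^{2} = \left(499 + 15 \left(-2\right)\right)^{2} = \left(499 - 30\right)^{2} = 469^{2} = 219961$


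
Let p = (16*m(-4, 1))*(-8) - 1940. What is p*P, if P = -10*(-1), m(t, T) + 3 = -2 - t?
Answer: -18120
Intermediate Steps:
m(t, T) = -5 - t (m(t, T) = -3 + (-2 - t) = -5 - t)
p = -1812 (p = (16*(-5 - 1*(-4)))*(-8) - 1940 = (16*(-5 + 4))*(-8) - 1940 = (16*(-1))*(-8) - 1940 = -16*(-8) - 1940 = 128 - 1940 = -1812)
P = 10
p*P = -1812*10 = -18120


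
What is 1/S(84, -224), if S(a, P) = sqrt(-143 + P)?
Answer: -I*sqrt(367)/367 ≈ -0.0522*I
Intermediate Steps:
1/S(84, -224) = 1/(sqrt(-143 - 224)) = 1/(sqrt(-367)) = 1/(I*sqrt(367)) = -I*sqrt(367)/367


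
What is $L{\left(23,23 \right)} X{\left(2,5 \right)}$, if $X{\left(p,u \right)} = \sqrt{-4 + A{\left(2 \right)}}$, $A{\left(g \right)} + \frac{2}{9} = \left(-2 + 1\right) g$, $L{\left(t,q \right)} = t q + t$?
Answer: $368 i \sqrt{14} \approx 1376.9 i$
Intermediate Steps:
$L{\left(t,q \right)} = t + q t$ ($L{\left(t,q \right)} = q t + t = t + q t$)
$A{\left(g \right)} = - \frac{2}{9} - g$ ($A{\left(g \right)} = - \frac{2}{9} + \left(-2 + 1\right) g = - \frac{2}{9} - g$)
$X{\left(p,u \right)} = \frac{2 i \sqrt{14}}{3}$ ($X{\left(p,u \right)} = \sqrt{-4 - \frac{20}{9}} = \sqrt{- \frac{56}{9}} = \frac{2 i \sqrt{14}}{3}$)
$L{\left(23,23 \right)} X{\left(2,5 \right)} = 23 \left(1 + 23\right) \frac{2 i \sqrt{14}}{3} = 23 \cdot 24 \frac{2 i \sqrt{14}}{3} = 552 \frac{2 i \sqrt{14}}{3} = 368 i \sqrt{14}$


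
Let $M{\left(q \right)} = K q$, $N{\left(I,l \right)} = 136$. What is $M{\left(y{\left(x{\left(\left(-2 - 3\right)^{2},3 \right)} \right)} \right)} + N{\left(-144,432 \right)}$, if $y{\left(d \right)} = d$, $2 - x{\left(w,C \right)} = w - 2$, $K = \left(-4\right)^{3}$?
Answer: $1480$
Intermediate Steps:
$K = -64$
$x{\left(w,C \right)} = 4 - w$ ($x{\left(w,C \right)} = 2 - \left(w - 2\right) = 2 - \left(-2 + w\right) = 4 - w$)
$M{\left(q \right)} = - 64 q$
$M{\left(y{\left(x{\left(\left(-2 - 3\right)^{2},3 \right)} \right)} \right)} + N{\left(-144,432 \right)} = - 64 \left(4 - \left(-2 - 3\right)^{2}\right) + 136 = - 64 \left(4 - \left(-5\right)^{2}\right) + 136 = - 64 \left(4 - 25\right) + 136 = \left(-64\right) \left(-21\right) + 136 = 1344 + 136 = 1480$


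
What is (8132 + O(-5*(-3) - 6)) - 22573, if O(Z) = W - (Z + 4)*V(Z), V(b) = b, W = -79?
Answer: -14637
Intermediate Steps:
O(Z) = -79 - Z*(4 + Z) (O(Z) = -79 - (Z + 4)*Z = -79 - (4 + Z)*Z = -79 - Z*(4 + Z))
(8132 + O(-5*(-3) - 6)) - 22573 = (8132 + (-79 - (-5*(-3) - 6)**2 - 4*(-5*(-3) - 6))) - 22573 = (8132 + (-79 - (15 - 6)**2 - 4*(15 - 6))) - 22573 = (8132 + (-79 - 1*9**2 - 4*9)) - 22573 = (8132 + (-79 - 1*81 - 36)) - 22573 = (8132 + (-79 - 81 - 36)) - 22573 = (8132 - 196) - 22573 = 7936 - 22573 = -14637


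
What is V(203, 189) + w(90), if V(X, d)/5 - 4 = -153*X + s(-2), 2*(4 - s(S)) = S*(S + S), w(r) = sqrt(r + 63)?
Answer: -155275 + 3*sqrt(17) ≈ -1.5526e+5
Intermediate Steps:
w(r) = sqrt(63 + r)
s(S) = 4 - S**2 (s(S) = 4 - S*(S + S)/2 = 4 - S*2*S/2 = 4 - S**2)
V(X, d) = 20 - 765*X (V(X, d) = 20 + 5*(-153*X + (4 - 1*(-2)**2)) = 20 + 5*(-153*X + (4 - 1*4)) = 20 + 5*(-153*X + (4 - 4)) = 20 + 5*(-153*X + 0) = 20 + 5*(-153*X) = 20 - 765*X)
V(203, 189) + w(90) = (20 - 765*203) + sqrt(63 + 90) = (20 - 155295) + sqrt(153) = -155275 + 3*sqrt(17)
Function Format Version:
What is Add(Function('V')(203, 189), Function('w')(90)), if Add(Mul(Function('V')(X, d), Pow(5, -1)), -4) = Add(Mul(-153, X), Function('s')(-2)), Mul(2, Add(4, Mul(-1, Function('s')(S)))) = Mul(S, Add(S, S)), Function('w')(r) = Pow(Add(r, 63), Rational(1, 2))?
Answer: Add(-155275, Mul(3, Pow(17, Rational(1, 2)))) ≈ -1.5526e+5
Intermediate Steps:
Function('w')(r) = Pow(Add(63, r), Rational(1, 2))
Function('s')(S) = Add(4, Mul(-1, Pow(S, 2))) (Function('s')(S) = Add(4, Mul(Rational(-1, 2), Mul(S, Add(S, S)))) = Add(4, Mul(Rational(-1, 2), Mul(S, Mul(2, S)))) = Add(4, Mul(Rational(-1, 2), Mul(2, Pow(S, 2)))) = Add(4, Mul(-1, Pow(S, 2))))
Function('V')(X, d) = Add(20, Mul(-765, X)) (Function('V')(X, d) = Add(20, Mul(5, Add(Mul(-153, X), Add(4, Mul(-1, Pow(-2, 2)))))) = Add(20, Mul(5, Add(Mul(-153, X), Add(4, Mul(-1, 4))))) = Add(20, Mul(5, Add(Mul(-153, X), Add(4, -4)))) = Add(20, Mul(5, Add(Mul(-153, X), 0))) = Add(20, Mul(5, Mul(-153, X))) = Add(20, Mul(-765, X)))
Add(Function('V')(203, 189), Function('w')(90)) = Add(Add(20, Mul(-765, 203)), Pow(Add(63, 90), Rational(1, 2))) = Add(Add(20, -155295), Pow(153, Rational(1, 2))) = Add(-155275, Mul(3, Pow(17, Rational(1, 2))))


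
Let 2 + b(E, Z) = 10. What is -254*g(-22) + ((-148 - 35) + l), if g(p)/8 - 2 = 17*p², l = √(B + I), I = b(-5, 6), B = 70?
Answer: -16723543 + √78 ≈ -1.6724e+7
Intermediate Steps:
b(E, Z) = 8 (b(E, Z) = -2 + 10 = 8)
I = 8
l = √78 (l = √(70 + 8) = √78 ≈ 8.8318)
g(p) = 16 + 136*p² (g(p) = 16 + 8*(17*p²) = 16 + 136*p²)
-254*g(-22) + ((-148 - 35) + l) = -254*(16 + 136*(-22)²) + ((-148 - 35) + √78) = -254*(16 + 136*484) + (-183 + √78) = -254*(16 + 65824) + (-183 + √78) = -254*65840 + (-183 + √78) = -16723360 + (-183 + √78) = -16723543 + √78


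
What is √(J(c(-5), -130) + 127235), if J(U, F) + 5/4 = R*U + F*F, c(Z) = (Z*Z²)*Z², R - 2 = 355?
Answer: I*√3885965/2 ≈ 985.64*I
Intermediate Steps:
R = 357 (R = 2 + 355 = 357)
c(Z) = Z⁵ (c(Z) = Z³*Z² = Z⁵)
J(U, F) = -5/4 + F² + 357*U (J(U, F) = -5/4 + (357*U + F*F) = -5/4 + (357*U + F²) = -5/4 + (F² + 357*U) = -5/4 + F² + 357*U)
√(J(c(-5), -130) + 127235) = √((-5/4 + (-130)² + 357*(-5)⁵) + 127235) = √((-5/4 + 16900 + 357*(-3125)) + 127235) = √((-5/4 + 16900 - 1115625) + 127235) = √(-4394905/4 + 127235) = √(-3885965/4) = I*√3885965/2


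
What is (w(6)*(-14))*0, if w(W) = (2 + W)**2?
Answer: 0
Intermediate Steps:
(w(6)*(-14))*0 = ((2 + 6)**2*(-14))*0 = (8**2*(-14))*0 = (64*(-14))*0 = -896*0 = 0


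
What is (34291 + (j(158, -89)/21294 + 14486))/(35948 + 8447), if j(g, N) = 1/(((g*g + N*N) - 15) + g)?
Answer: 6860955572453/6244585001928 ≈ 1.0987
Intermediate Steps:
j(g, N) = 1/(-15 + g + N² + g²) (j(g, N) = 1/(((g² + N²) - 15) + g) = 1/(((N² + g²) - 15) + g) = 1/((-15 + N² + g²) + g) = 1/(-15 + g + N² + g²))
(34291 + (j(158, -89)/21294 + 14486))/(35948 + 8447) = (34291 + (1/((-15 + 158 + (-89)² + 158²)*21294) + 14486))/(35948 + 8447) = (34291 + ((1/21294)/(-15 + 158 + 7921 + 24964) + 14486))/44395 = (34291 + ((1/21294)/33028 + 14486))*(1/44395) = (34291 + ((1/33028)*(1/21294) + 14486))*(1/44395) = (34291 + (1/703298232 + 14486))*(1/44395) = (34291 + 10187978188753/703298232)*(1/44395) = (34304777862265/703298232)*(1/44395) = 6860955572453/6244585001928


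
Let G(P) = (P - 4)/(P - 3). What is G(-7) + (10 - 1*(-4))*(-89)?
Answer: -12449/10 ≈ -1244.9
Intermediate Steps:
G(P) = (-4 + P)/(-3 + P)
G(-7) + (10 - 1*(-4))*(-89) = (-4 - 7)/(-3 - 7) + (10 - 1*(-4))*(-89) = -11/(-10) + (10 + 4)*(-89) = -1/10*(-11) + 14*(-89) = 11/10 - 1246 = -12449/10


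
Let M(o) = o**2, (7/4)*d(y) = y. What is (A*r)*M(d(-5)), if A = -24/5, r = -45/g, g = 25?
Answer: 3456/49 ≈ 70.531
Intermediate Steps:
d(y) = 4*y/7
r = -9/5 (r = -45/25 = -45*1/25 = -9/5 ≈ -1.8000)
A = -24/5 ≈ -4.8000
(A*r)*M(d(-5)) = (-24/5*(-9/5))*((4/7)*(-5))**2 = 216*(-20/7)**2/25 = (216/25)*(400/49) = 3456/49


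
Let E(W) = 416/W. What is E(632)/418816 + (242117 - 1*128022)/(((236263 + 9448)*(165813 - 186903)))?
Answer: -4612544435/225599401326336 ≈ -2.0446e-5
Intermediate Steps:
E(632)/418816 + (242117 - 1*128022)/(((236263 + 9448)*(165813 - 186903))) = (416/632)/418816 + (242117 - 1*128022)/(((236263 + 9448)*(165813 - 186903))) = (416*(1/632))*(1/418816) + (242117 - 128022)/((245711*(-21090))) = (52/79)*(1/418816) + 114095/(-5182044990) = 13/8271616 + 114095*(-1/5182044990) = 13/8271616 - 1201/54547842 = -4612544435/225599401326336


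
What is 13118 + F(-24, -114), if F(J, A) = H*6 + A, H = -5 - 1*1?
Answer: 12968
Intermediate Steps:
H = -6 (H = -5 - 1 = -6)
F(J, A) = -36 + A (F(J, A) = -6*6 + A = -36 + A)
13118 + F(-24, -114) = 13118 + (-36 - 114) = 13118 - 150 = 12968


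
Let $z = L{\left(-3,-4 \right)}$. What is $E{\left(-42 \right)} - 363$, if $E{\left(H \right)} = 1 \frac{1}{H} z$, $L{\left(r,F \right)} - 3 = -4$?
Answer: $- \frac{15245}{42} \approx -362.98$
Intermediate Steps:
$L{\left(r,F \right)} = -1$ ($L{\left(r,F \right)} = 3 - 4 = -1$)
$z = -1$
$E{\left(H \right)} = - \frac{1}{H}$ ($E{\left(H \right)} = 1 \frac{1}{H} \left(-1\right) = \frac{1}{H} \left(-1\right) = - \frac{1}{H}$)
$E{\left(-42 \right)} - 363 = - \frac{1}{-42} - 363 = \left(-1\right) \left(- \frac{1}{42}\right) - 363 = \frac{1}{42} - 363 = - \frac{15245}{42}$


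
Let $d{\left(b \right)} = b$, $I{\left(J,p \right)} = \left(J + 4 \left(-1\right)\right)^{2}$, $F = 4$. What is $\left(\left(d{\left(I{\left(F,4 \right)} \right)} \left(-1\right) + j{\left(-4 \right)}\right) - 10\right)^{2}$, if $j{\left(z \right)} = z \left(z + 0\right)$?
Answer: $36$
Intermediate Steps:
$I{\left(J,p \right)} = \left(-4 + J\right)^{2}$ ($I{\left(J,p \right)} = \left(J - 4\right)^{2} = \left(-4 + J\right)^{2}$)
$j{\left(z \right)} = z^{2}$ ($j{\left(z \right)} = z z = z^{2}$)
$\left(\left(d{\left(I{\left(F,4 \right)} \right)} \left(-1\right) + j{\left(-4 \right)}\right) - 10\right)^{2} = \left(\left(\left(-4 + 4\right)^{2} \left(-1\right) + \left(-4\right)^{2}\right) - 10\right)^{2} = \left(\left(0^{2} \left(-1\right) + 16\right) - 10\right)^{2} = \left(\left(0 \left(-1\right) + 16\right) - 10\right)^{2} = \left(\left(0 + 16\right) - 10\right)^{2} = \left(16 - 10\right)^{2} = 6^{2} = 36$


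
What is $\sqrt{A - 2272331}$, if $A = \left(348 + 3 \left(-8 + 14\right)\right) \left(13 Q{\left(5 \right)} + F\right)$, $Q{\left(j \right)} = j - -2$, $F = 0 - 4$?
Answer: $i \sqrt{2240489} \approx 1496.8 i$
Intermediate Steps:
$F = -4$
$Q{\left(j \right)} = 2 + j$ ($Q{\left(j \right)} = j + 2 = 2 + j$)
$A = 31842$ ($A = \left(348 + 3 \left(-8 + 14\right)\right) \left(13 \left(2 + 5\right) - 4\right) = \left(348 + 3 \cdot 6\right) \left(13 \cdot 7 - 4\right) = \left(348 + 18\right) \left(91 - 4\right) = 366 \cdot 87 = 31842$)
$\sqrt{A - 2272331} = \sqrt{31842 - 2272331} = \sqrt{-2240489} = i \sqrt{2240489}$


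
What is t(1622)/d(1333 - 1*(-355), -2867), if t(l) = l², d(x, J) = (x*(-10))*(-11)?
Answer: 657721/46420 ≈ 14.169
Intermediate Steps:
d(x, J) = 110*x (d(x, J) = -10*x*(-11) = 110*x)
t(1622)/d(1333 - 1*(-355), -2867) = 1622²/((110*(1333 - 1*(-355)))) = 2630884/((110*(1333 + 355))) = 2630884/((110*1688)) = 2630884/185680 = 2630884*(1/185680) = 657721/46420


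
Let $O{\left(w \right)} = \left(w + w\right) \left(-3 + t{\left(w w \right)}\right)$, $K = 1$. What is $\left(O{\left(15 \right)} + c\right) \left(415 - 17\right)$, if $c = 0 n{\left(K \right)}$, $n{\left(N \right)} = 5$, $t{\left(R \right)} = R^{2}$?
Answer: $604426680$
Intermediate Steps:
$O{\left(w \right)} = 2 w \left(-3 + w^{4}\right)$ ($O{\left(w \right)} = \left(w + w\right) \left(-3 + \left(w w\right)^{2}\right) = 2 w \left(-3 + \left(w^{2}\right)^{2}\right) = 2 w \left(-3 + w^{4}\right)$)
$c = 0$ ($c = 0 \cdot 5 = 0$)
$\left(O{\left(15 \right)} + c\right) \left(415 - 17\right) = \left(2 \cdot 15 \left(-3 + 15^{4}\right) + 0\right) \left(415 - 17\right) = \left(2 \cdot 15 \left(-3 + 50625\right) + 0\right) 398 = \left(2 \cdot 15 \cdot 50622 + 0\right) 398 = \left(1518660 + 0\right) 398 = 1518660 \cdot 398 = 604426680$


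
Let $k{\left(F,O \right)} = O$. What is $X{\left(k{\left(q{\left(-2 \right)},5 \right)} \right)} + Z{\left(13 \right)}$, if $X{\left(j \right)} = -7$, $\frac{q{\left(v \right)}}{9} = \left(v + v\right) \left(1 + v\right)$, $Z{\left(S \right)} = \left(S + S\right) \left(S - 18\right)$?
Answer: $-137$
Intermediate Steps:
$Z{\left(S \right)} = 2 S \left(-18 + S\right)$
$q{\left(v \right)} = 18 v \left(1 + v\right)$ ($q{\left(v \right)} = 9 \left(v + v\right) \left(1 + v\right) = 9 \cdot 2 v \left(1 + v\right) = 18 v \left(1 + v\right)$)
$X{\left(k{\left(q{\left(-2 \right)},5 \right)} \right)} + Z{\left(13 \right)} = -7 + 2 \cdot 13 \left(-18 + 13\right) = -7 + 2 \cdot 13 \left(-5\right) = -7 - 130 = -137$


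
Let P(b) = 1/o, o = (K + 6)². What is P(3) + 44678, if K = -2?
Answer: 714849/16 ≈ 44678.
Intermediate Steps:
o = 16 (o = (-2 + 6)² = 4² = 16)
P(b) = 1/16
P(3) + 44678 = 1/16 + 44678 = 714849/16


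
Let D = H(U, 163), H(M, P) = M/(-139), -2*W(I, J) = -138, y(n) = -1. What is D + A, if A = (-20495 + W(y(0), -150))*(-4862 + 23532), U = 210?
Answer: -53008125590/139 ≈ -3.8135e+8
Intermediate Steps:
W(I, J) = 69 (W(I, J) = -½*(-138) = 69)
H(M, P) = -M/139 (H(M, P) = M*(-1/139) = -M/139)
A = -381353420 (A = (-20495 + 69)*(-4862 + 23532) = -20426*18670 = -381353420)
D = -210/139 (D = -1/139*210 = -210/139 ≈ -1.5108)
D + A = -210/139 - 381353420 = -53008125590/139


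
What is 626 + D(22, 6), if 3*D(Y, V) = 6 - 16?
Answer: 1868/3 ≈ 622.67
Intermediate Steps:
D(Y, V) = -10/3 (D(Y, V) = (6 - 16)/3 = (⅓)*(-10) = -10/3)
626 + D(22, 6) = 626 - 10/3 = 1868/3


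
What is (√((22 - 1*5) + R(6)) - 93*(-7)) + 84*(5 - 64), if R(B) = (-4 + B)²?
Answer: -4305 + √21 ≈ -4300.4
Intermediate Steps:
(√((22 - 1*5) + R(6)) - 93*(-7)) + 84*(5 - 64) = (√((22 - 1*5) + (-4 + 6)²) - 93*(-7)) + 84*(5 - 64) = (√((22 - 5) + 2²) + 651) + 84*(-59) = (√(17 + 4) + 651) - 4956 = (√21 + 651) - 4956 = (651 + √21) - 4956 = -4305 + √21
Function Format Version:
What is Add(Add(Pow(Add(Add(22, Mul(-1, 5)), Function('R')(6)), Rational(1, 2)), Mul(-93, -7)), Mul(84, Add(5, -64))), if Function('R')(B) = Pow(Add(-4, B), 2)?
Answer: Add(-4305, Pow(21, Rational(1, 2))) ≈ -4300.4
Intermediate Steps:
Add(Add(Pow(Add(Add(22, Mul(-1, 5)), Function('R')(6)), Rational(1, 2)), Mul(-93, -7)), Mul(84, Add(5, -64))) = Add(Add(Pow(Add(Add(22, Mul(-1, 5)), Pow(Add(-4, 6), 2)), Rational(1, 2)), Mul(-93, -7)), Mul(84, Add(5, -64))) = Add(Add(Pow(Add(Add(22, -5), Pow(2, 2)), Rational(1, 2)), 651), Mul(84, -59)) = Add(Add(Pow(Add(17, 4), Rational(1, 2)), 651), -4956) = Add(Add(Pow(21, Rational(1, 2)), 651), -4956) = Add(Add(651, Pow(21, Rational(1, 2))), -4956) = Add(-4305, Pow(21, Rational(1, 2)))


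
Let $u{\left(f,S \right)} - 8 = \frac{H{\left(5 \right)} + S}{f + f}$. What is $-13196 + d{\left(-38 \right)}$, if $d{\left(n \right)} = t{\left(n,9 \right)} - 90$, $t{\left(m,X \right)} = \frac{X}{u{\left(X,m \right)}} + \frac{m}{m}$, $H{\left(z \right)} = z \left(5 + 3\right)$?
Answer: $- \frac{969724}{73} \approx -13284.0$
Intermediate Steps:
$H{\left(z \right)} = 8 z$ ($H{\left(z \right)} = z 8 = 8 z$)
$u{\left(f,S \right)} = 8 + \frac{40 + S}{2 f}$ ($u{\left(f,S \right)} = 8 + \frac{8 \cdot 5 + S}{f + f} = 8 + \frac{40 + S}{2 f}$)
$t{\left(m,X \right)} = 1 + \frac{2 X^{2}}{40 + m + 16 X}$ ($t{\left(m,X \right)} = \frac{X}{\frac{1}{2} \frac{1}{X} \left(40 + m + 16 X\right)} + \frac{m}{m} = X \frac{2 X}{40 + m + 16 X} + 1 = \frac{2 X^{2}}{40 + m + 16 X} + 1 = 1 + \frac{2 X^{2}}{40 + m + 16 X}$)
$d{\left(n \right)} = -90 + \frac{346 + n}{184 + n}$ ($d{\left(n \right)} = \frac{40 + n + 2 \cdot 9^{2} + 16 \cdot 9}{40 + n + 16 \cdot 9} - 90 = \frac{40 + n + 2 \cdot 81 + 144}{40 + n + 144} - 90 = \frac{40 + n + 162 + 144}{184 + n} - 90 = \frac{346 + n}{184 + n} - 90 = -90 + \frac{346 + n}{184 + n}$)
$-13196 + d{\left(-38 \right)} = -13196 + \frac{-16214 - -3382}{184 - 38} = -13196 + \frac{-16214 + 3382}{146} = -13196 + \frac{1}{146} \left(-12832\right) = -13196 - \frac{6416}{73} = - \frac{969724}{73}$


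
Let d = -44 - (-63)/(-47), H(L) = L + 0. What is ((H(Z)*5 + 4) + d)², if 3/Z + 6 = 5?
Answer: 7011904/2209 ≈ 3174.2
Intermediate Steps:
Z = -3 (Z = 3/(-6 + 5) = 3/(-1) = 3*(-1) = -3)
H(L) = L
d = -2131/47 (d = -44 - (-63)*(-1)/47 = -44 - 1*63/47 = -44 - 63/47 = -2131/47 ≈ -45.340)
((H(Z)*5 + 4) + d)² = ((-3*5 + 4) - 2131/47)² = ((-15 + 4) - 2131/47)² = (-11 - 2131/47)² = (-2648/47)² = 7011904/2209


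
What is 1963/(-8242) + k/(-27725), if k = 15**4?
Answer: -1451309/703106 ≈ -2.0641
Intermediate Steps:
k = 50625
1963/(-8242) + k/(-27725) = 1963/(-8242) + 50625/(-27725) = 1963*(-1/8242) + 50625*(-1/27725) = -151/634 - 2025/1109 = -1451309/703106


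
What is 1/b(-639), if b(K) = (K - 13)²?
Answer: 1/425104 ≈ 2.3524e-6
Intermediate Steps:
b(K) = (-13 + K)²
1/b(-639) = 1/((-13 - 639)²) = 1/((-652)²) = 1/425104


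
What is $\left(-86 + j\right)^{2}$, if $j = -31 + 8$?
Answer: $11881$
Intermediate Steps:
$j = -23$
$\left(-86 + j\right)^{2} = \left(-86 - 23\right)^{2} = \left(-109\right)^{2} = 11881$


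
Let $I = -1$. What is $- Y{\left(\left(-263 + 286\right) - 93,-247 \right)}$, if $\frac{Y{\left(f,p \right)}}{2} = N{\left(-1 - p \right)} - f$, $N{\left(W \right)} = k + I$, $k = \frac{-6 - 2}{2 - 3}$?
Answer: $-154$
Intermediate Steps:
$k = 8$ ($k = - \frac{8}{-1} = \left(-8\right) \left(-1\right) = 8$)
$N{\left(W \right)} = 7$ ($N{\left(W \right)} = 8 - 1 = 7$)
$Y{\left(f,p \right)} = 14 - 2 f$ ($Y{\left(f,p \right)} = 2 \left(7 - f\right) = 14 - 2 f$)
$- Y{\left(\left(-263 + 286\right) - 93,-247 \right)} = - (14 - 2 \left(\left(-263 + 286\right) - 93\right)) = - (14 - 2 \left(23 - 93\right)) = - (14 - -140) = - (14 + 140) = \left(-1\right) 154 = -154$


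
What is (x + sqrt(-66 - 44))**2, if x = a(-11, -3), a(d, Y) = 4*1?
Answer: (4 + I*sqrt(110))**2 ≈ -94.0 + 83.905*I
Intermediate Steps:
a(d, Y) = 4
x = 4
(x + sqrt(-66 - 44))**2 = (4 + sqrt(-66 - 44))**2 = (4 + sqrt(-110))**2 = (4 + I*sqrt(110))**2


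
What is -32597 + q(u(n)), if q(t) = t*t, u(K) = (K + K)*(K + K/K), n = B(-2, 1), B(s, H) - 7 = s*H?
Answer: -28997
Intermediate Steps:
B(s, H) = 7 + H*s (B(s, H) = 7 + s*H = 7 + H*s)
n = 5 (n = 7 + 1*(-2) = 7 - 2 = 5)
u(K) = 2*K*(1 + K) (u(K) = (2*K)*(K + 1) = (2*K)*(1 + K) = 2*K*(1 + K))
q(t) = t**2
-32597 + q(u(n)) = -32597 + (2*5*(1 + 5))**2 = -32597 + (2*5*6)**2 = -32597 + 60**2 = -32597 + 3600 = -28997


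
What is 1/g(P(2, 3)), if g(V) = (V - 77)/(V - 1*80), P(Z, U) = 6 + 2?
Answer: 24/23 ≈ 1.0435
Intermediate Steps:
P(Z, U) = 8
g(V) = (-77 + V)/(-80 + V) (g(V) = (-77 + V)/(V - 80) = (-77 + V)/(-80 + V))
1/g(P(2, 3)) = 1/((-77 + 8)/(-80 + 8)) = 1/(-69/(-72)) = 1/(-1/72*(-69)) = 1/(23/24) = 24/23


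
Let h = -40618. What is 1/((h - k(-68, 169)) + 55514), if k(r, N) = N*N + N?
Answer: -1/13834 ≈ -7.2286e-5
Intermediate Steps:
k(r, N) = N + N² (k(r, N) = N² + N = N + N²)
1/((h - k(-68, 169)) + 55514) = 1/((-40618 - 169*(1 + 169)) + 55514) = 1/((-40618 - 169*170) + 55514) = 1/((-40618 - 1*28730) + 55514) = 1/((-40618 - 28730) + 55514) = 1/(-69348 + 55514) = 1/(-13834) = -1/13834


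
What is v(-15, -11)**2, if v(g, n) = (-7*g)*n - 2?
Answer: 1338649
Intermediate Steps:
v(g, n) = -2 - 7*g*n (v(g, n) = -7*g*n - 2 = -2 - 7*g*n)
v(-15, -11)**2 = (-2 - 7*(-15)*(-11))**2 = (-2 - 1155)**2 = (-1157)**2 = 1338649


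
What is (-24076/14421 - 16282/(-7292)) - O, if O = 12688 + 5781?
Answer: -971051302789/52578966 ≈ -18468.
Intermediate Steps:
O = 18469
(-24076/14421 - 16282/(-7292)) - O = (-24076/14421 - 16282/(-7292)) - 1*18469 = (-24076*1/14421 - 16282*(-1/7292)) - 18469 = (-24076/14421 + 8141/3646) - 18469 = 29620265/52578966 - 18469 = -971051302789/52578966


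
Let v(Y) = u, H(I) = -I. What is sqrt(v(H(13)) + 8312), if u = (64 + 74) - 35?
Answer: 3*sqrt(935) ≈ 91.733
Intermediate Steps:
u = 103 (u = 138 - 35 = 103)
v(Y) = 103
sqrt(v(H(13)) + 8312) = sqrt(103 + 8312) = sqrt(8415) = 3*sqrt(935)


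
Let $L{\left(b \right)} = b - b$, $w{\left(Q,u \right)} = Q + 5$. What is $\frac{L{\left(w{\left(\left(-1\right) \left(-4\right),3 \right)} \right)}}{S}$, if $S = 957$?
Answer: $0$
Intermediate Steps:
$w{\left(Q,u \right)} = 5 + Q$
$L{\left(b \right)} = 0$
$\frac{L{\left(w{\left(\left(-1\right) \left(-4\right),3 \right)} \right)}}{S} = \frac{0}{957} = 0 \cdot \frac{1}{957} = 0$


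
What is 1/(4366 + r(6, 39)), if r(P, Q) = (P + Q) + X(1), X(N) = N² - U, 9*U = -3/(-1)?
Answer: 3/13235 ≈ 0.00022667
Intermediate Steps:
U = ⅓ (U = (-3/(-1))/9 = (-3*(-1))/9 = (⅑)*3 = ⅓ ≈ 0.33333)
X(N) = -⅓ + N² (X(N) = N² - 1*⅓ = N² - ⅓ = -⅓ + N²)
r(P, Q) = ⅔ + P + Q (r(P, Q) = (P + Q) + (-⅓ + 1²) = (P + Q) + (-⅓ + 1) = (P + Q) + ⅔ = ⅔ + P + Q)
1/(4366 + r(6, 39)) = 1/(4366 + (⅔ + 6 + 39)) = 1/(4366 + 137/3) = 1/(13235/3) = 3/13235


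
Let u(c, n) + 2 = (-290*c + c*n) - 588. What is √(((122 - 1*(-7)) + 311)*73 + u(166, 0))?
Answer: I*√16610 ≈ 128.88*I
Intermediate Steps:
u(c, n) = -590 - 290*c + c*n (u(c, n) = -2 + ((-290*c + c*n) - 588) = -2 + (-588 - 290*c + c*n) = -590 - 290*c + c*n)
√(((122 - 1*(-7)) + 311)*73 + u(166, 0)) = √(((122 - 1*(-7)) + 311)*73 + (-590 - 290*166 + 166*0)) = √(((122 + 7) + 311)*73 + (-590 - 48140 + 0)) = √((129 + 311)*73 - 48730) = √(440*73 - 48730) = √(32120 - 48730) = √(-16610) = I*√16610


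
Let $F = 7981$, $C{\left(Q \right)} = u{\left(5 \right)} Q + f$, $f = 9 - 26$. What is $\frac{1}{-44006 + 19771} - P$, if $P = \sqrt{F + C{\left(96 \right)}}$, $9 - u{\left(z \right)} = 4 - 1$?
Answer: $- \frac{1}{24235} - 2 \sqrt{2135} \approx -92.412$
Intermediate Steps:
$u{\left(z \right)} = 6$ ($u{\left(z \right)} = 9 - \left(4 - 1\right) = 9 - 3 = 6$)
$f = -17$
$C{\left(Q \right)} = -17 + 6 Q$ ($C{\left(Q \right)} = 6 Q - 17 = -17 + 6 Q$)
$P = 2 \sqrt{2135}$ ($P = \sqrt{7981 + \left(-17 + 6 \cdot 96\right)} = \sqrt{7981 + \left(-17 + 576\right)} = \sqrt{7981 + 559} = \sqrt{8540} = 2 \sqrt{2135} \approx 92.412$)
$\frac{1}{-44006 + 19771} - P = \frac{1}{-44006 + 19771} - 2 \sqrt{2135} = \frac{1}{-24235} - 2 \sqrt{2135} = - \frac{1}{24235} - 2 \sqrt{2135}$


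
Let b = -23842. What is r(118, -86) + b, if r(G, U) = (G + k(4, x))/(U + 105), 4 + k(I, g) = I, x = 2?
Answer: -452880/19 ≈ -23836.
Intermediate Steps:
k(I, g) = -4 + I
r(G, U) = G/(105 + U) (r(G, U) = (G + (-4 + 4))/(U + 105) = (G + 0)/(105 + U) = G/(105 + U))
r(118, -86) + b = 118/(105 - 86) - 23842 = 118/19 - 23842 = -452880/19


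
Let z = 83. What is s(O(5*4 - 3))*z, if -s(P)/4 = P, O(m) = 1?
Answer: -332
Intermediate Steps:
s(P) = -4*P
s(O(5*4 - 3))*z = -4*1*83 = -4*83 = -332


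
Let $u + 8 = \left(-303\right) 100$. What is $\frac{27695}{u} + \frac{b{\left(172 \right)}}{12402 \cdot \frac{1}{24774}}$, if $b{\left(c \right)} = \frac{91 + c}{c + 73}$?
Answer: $\frac{18887112091}{15348425820} \approx 1.2306$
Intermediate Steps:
$b{\left(c \right)} = \frac{91 + c}{73 + c}$
$u = -30308$ ($u = -8 - 30300 = -30308$)
$\frac{27695}{u} + \frac{b{\left(172 \right)}}{12402 \cdot \frac{1}{24774}} = \frac{27695}{-30308} + \frac{\frac{1}{73 + 172} \left(91 + 172\right)}{12402 \cdot \frac{1}{24774}} = 27695 \left(- \frac{1}{30308}\right) + \frac{\frac{1}{245} \cdot 263}{12402 \cdot \frac{1}{24774}} = - \frac{27695}{30308} + \frac{\frac{1}{245} \cdot 263}{\frac{2067}{4129}} = - \frac{27695}{30308} + \frac{263}{245} \cdot \frac{4129}{2067} = - \frac{27695}{30308} + \frac{1085927}{506415} = \frac{18887112091}{15348425820}$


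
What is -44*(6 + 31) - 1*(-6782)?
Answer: 5154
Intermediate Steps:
-44*(6 + 31) - 1*(-6782) = -44*37 + 6782 = -1628 + 6782 = 5154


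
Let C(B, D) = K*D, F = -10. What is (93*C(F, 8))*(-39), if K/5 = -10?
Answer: 1450800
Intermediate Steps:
K = -50 (K = 5*(-10) = -50)
C(B, D) = -50*D
(93*C(F, 8))*(-39) = (93*(-50*8))*(-39) = (93*(-400))*(-39) = -37200*(-39) = 1450800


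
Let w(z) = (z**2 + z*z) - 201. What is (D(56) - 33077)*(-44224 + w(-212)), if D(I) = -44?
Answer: -1505780023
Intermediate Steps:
w(z) = -201 + 2*z**2 (w(z) = (z**2 + z**2) - 201 = 2*z**2 - 201 = -201 + 2*z**2)
(D(56) - 33077)*(-44224 + w(-212)) = (-44 - 33077)*(-44224 + (-201 + 2*(-212)**2)) = -33121*(-44224 + (-201 + 2*44944)) = -33121*(-44224 + (-201 + 89888)) = -33121*(-44224 + 89687) = -33121*45463 = -1505780023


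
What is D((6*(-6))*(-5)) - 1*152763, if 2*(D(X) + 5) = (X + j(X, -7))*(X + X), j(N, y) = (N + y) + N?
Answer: -56828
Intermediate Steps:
j(N, y) = y + 2*N
D(X) = -5 + X*(-7 + 3*X) (D(X) = -5 + ((X + (-7 + 2*X))*(X + X))/2 = -5 + ((-7 + 3*X)*(2*X))/2 = -5 + (2*X*(-7 + 3*X))/2 = -5 + X*(-7 + 3*X))
D((6*(-6))*(-5)) - 1*152763 = (-5 - 7*6*(-6)*(-5) + 3*((6*(-6))*(-5))²) - 1*152763 = (-5 - (-252)*(-5) + 3*(-36*(-5))²) - 152763 = (-5 - 7*180 + 3*180²) - 152763 = (-5 - 1260 + 3*32400) - 152763 = (-5 - 1260 + 97200) - 152763 = 95935 - 152763 = -56828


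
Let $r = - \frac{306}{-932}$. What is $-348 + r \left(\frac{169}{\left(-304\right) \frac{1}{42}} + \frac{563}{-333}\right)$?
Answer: $- \frac{933578513}{2620784} \approx -356.22$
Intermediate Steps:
$r = \frac{153}{466}$ ($r = \left(-306\right) \left(- \frac{1}{932}\right) = \frac{153}{466} \approx 0.32833$)
$-348 + r \left(\frac{169}{\left(-304\right) \frac{1}{42}} + \frac{563}{-333}\right) = -348 + \frac{153 \left(\frac{169}{\left(-304\right) \frac{1}{42}} + \frac{563}{-333}\right)}{466} = -348 + \frac{153 \left(\frac{169}{\left(-304\right) \frac{1}{42}} + 563 \left(- \frac{1}{333}\right)\right)}{466} = -348 + \frac{153 \left(\frac{169}{- \frac{152}{21}} - \frac{563}{333}\right)}{466} = -348 + \frac{153 \left(169 \left(- \frac{21}{152}\right) - \frac{563}{333}\right)}{466} = -348 + \frac{153 \left(- \frac{3549}{152} - \frac{563}{333}\right)}{466} = -348 + \frac{153}{466} \left(- \frac{1267393}{50616}\right) = -348 - \frac{21545681}{2620784} = - \frac{933578513}{2620784}$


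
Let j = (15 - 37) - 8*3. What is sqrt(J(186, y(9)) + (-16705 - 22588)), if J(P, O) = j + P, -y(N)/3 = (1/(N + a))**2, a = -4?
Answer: I*sqrt(39153) ≈ 197.87*I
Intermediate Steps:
j = -46 (j = -22 - 24 = -46)
y(N) = -3/(-4 + N)**2 (y(N) = -3/(N - 4)**2 = -3/(-4 + N)**2)
J(P, O) = -46 + P
sqrt(J(186, y(9)) + (-16705 - 22588)) = sqrt((-46 + 186) + (-16705 - 22588)) = sqrt(140 - 39293) = sqrt(-39153) = I*sqrt(39153)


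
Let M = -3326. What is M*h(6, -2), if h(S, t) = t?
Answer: 6652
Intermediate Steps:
M*h(6, -2) = -3326*(-2) = 6652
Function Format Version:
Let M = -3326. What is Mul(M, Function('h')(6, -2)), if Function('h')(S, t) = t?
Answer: 6652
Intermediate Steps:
Mul(M, Function('h')(6, -2)) = Mul(-3326, -2) = 6652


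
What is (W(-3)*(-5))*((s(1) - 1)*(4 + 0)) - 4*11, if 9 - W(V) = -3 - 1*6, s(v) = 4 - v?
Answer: -764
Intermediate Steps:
W(V) = 18 (W(V) = 9 - (-3 - 1*6) = 9 - (-3 - 6) = 9 - 1*(-9) = 9 + 9 = 18)
(W(-3)*(-5))*((s(1) - 1)*(4 + 0)) - 4*11 = (18*(-5))*(((4 - 1*1) - 1)*(4 + 0)) - 4*11 = -90*((4 - 1) - 1)*4 - 44 = -90*(3 - 1)*4 - 44 = -180*4 - 44 = -90*8 - 44 = -720 - 44 = -764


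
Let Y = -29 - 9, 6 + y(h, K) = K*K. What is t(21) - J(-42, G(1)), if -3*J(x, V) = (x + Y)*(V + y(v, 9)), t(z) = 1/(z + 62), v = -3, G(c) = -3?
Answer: -159359/83 ≈ -1920.0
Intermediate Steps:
y(h, K) = -6 + K² (y(h, K) = -6 + K*K = -6 + K²)
Y = -38
t(z) = 1/(62 + z)
J(x, V) = -(-38 + x)*(75 + V)/3 (J(x, V) = -(x - 38)*(V + (-6 + 9²))/3 = -(-38 + x)*(V + (-6 + 81))/3 = -(-38 + x)*(V + 75)/3 = -(-38 + x)*(75 + V)/3)
t(21) - J(-42, G(1)) = 1/(62 + 21) - (950 - 25*(-42) + (38/3)*(-3) - ⅓*(-3)*(-42)) = 1/83 - (950 + 1050 - 38 - 42) = 1/83 - 1*1920 = 1/83 - 1920 = -159359/83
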